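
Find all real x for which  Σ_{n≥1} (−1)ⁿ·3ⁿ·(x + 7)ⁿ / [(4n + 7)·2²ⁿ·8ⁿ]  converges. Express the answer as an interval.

(-53/3, 11/3]

Apply the ratio test: |a_{n+1}| / |a_n| = [(4n + 7)/(4(n+1) + 7)] · 3/(4·8), which tends to 3/32 as n → ∞.
Convergence for |x + 7| · 3/32 < 1, i.e. |x + 7| < 32/3. So R = 32/3.
Check x = 11/3: an alternating series whose terms decrease to 0 in absolute value, so it converges by the Leibniz criterion.
When x = -53/3, the terms are asymptotic to a nonzero constant times 1/n, so the series diverges by limit comparison with Σ 1/n.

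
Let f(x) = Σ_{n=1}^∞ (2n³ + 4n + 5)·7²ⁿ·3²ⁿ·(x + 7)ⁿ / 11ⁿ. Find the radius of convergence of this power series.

Apply the ratio test: |a_{n+1}| / |a_n| = [(2(n+1)³ + 4(n+1) + 5)/(2n³ + 4n + 5)] · 49·9/11, which tends to 441/11 as n → ∞.
Hence the series converges for |x + 7| < 1/(441/11) = 11/441, so the radius of convergence is 11/441.

R = 11/441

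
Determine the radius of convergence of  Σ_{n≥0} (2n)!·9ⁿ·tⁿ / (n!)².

Apply the ratio test: |a_{n+1}| / |a_n| = (2n+1)·(2n+2)/(n+1)² · 9, which tends to 36 as n → ∞.
Convergence for |t| · 36 < 1, i.e. |t| < 1/36. So R = 1/36.

R = 1/36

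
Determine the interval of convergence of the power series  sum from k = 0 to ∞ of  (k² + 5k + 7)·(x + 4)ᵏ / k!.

(−∞, ∞)

By the ratio test, |a_{k+1}/a_k| = ((k+1)² + 5(k+1) + 7)/(k² + 5k + 7) · 1/(k+1) → 0.
The limit is 0, so the series converges for all x; R = ∞.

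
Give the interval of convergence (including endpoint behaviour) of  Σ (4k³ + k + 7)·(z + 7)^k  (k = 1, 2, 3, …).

(-8, -6)

Ratio test: |a_{k+1}/a_k| = (4(k+1)³ + (k+1) + 7)/(4k³ + k + 7) → 1 as k → ∞.
So the series converges when |z + 7| < 1 and diverges when |z + 7| > 1; R = 1.
Check z = -6: the k-th term does not approach 0; divergence by the term test.
At z = -8: the terms have absolute value of order k³, which does not tend to 0, so the series diverges by the divergence test.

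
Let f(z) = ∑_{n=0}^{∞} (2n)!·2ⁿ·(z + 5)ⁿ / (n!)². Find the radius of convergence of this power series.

The ratio of consecutive coefficients is (2n+1)·(2n+2)/(n+1)² · 2 → 8.
Hence the series converges for |z + 5| < 1/(8) = 1/8, so the radius of convergence is 1/8.

R = 1/8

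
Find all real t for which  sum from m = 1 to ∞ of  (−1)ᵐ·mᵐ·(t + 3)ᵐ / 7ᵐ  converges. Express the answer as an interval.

{-3}

Root test: |a_m|^(1/m) = m/7 → ∞.
The root grows without bound, so R = 0 (convergence only at t = -3).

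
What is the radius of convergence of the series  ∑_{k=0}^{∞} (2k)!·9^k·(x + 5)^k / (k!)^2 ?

Apply the ratio test: |a_{k+1}| / |a_k| = (2k+1)·(2k+2)/(k+1)² · 9, which tends to 36 as k → ∞.
The series converges when 36 · |x + 5| < 1, giving R = 1/36.

R = 1/36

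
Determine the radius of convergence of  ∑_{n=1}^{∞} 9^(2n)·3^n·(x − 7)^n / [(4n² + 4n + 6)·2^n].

The ratio of consecutive coefficients is [(4n² + 4n + 6)/(4(n+1)² + 4(n+1) + 6)] · 81·3/2 → 243/2.
The series converges when 243/2 · |x − 7| < 1, giving R = 2/243.

R = 2/243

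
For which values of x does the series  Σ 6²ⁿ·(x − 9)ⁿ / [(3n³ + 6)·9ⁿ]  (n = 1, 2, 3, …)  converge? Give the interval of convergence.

[35/4, 37/4]

The ratio of consecutive coefficients is [(3n³ + 6)/(3(n+1)³ + 6)] · 36/9 → 4.
Convergence for |x − 9| · 4 < 1, i.e. |x − 9| < 1/4. So R = 1/4.
Endpoint x = 37/4: absolute convergence follows by limit comparison with Σ 1/n³.
When x = 35/4, the series is dominated by a constant times Σ 1/n³, which converges (p = 3 > 1).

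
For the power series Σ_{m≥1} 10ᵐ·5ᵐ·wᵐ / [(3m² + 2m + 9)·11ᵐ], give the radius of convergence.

Apply the ratio test: |a_{m+1}| / |a_m| = [(3m² + 2m + 9)/(3(m+1)² + 2(m+1) + 9)] · 10·5/11, which tends to 50/11 as m → ∞.
Hence the series converges for |w| < 1/(50/11) = 11/50, so the radius of convergence is 11/50.

R = 11/50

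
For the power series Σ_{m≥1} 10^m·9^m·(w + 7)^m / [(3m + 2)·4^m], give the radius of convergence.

R = 2/45

By the ratio test, |a_{m+1}/a_m| = [(3m + 2)/(3(m+1) + 2)] · 10·9/4 → 45/2.
Hence the series converges for |w + 7| < 1/(45/2) = 2/45, so the radius of convergence is 2/45.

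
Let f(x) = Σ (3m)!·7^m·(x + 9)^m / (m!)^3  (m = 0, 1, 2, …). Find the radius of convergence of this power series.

Apply the ratio test: |a_{m+1}| / |a_m| = (3m+1)·(3m+2)·(3m+3)/(m+1)³ · 7, which tends to 189 as m → ∞.
Convergence for |x + 9| · 189 < 1, i.e. |x + 9| < 1/189. So R = 1/189.

R = 1/189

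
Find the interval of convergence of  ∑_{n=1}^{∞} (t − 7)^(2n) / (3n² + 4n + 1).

Apply the ratio test: |a_{n+1}| / |a_n| = (3n² + 4n + 1)/(3(n+1)² + 4(n+1) + 1), which tends to 1 as n → ∞.
Writing y = (t − 7)², the series in y has radius 1, so |t − 7| < √(1) = 1 and R = 1.
Check t = 8: absolute convergence follows by limit comparison with Σ 1/n².
When t = 6, absolute convergence follows by limit comparison with Σ 1/n².

[6, 8]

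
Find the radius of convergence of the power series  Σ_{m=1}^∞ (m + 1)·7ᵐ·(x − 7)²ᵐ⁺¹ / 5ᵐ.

The ratio of consecutive coefficients is [((m+1) + 1)/(m + 1)] · 7/5 → 7/5.
Successive powers of (x − 7) differ by 2, so the series converges when |x − 7|² · 7/5 < 1, i.e. |x − 7| < √(5/7). So R = √35/7.

R = √35/7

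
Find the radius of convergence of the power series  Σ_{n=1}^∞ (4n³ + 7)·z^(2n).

Ratio test: |a_{n+1}/a_n| = (4(n+1)³ + 7)/(4n³ + 7) → 1 as n → ∞.
Since the exponent of z increases by 2 each term, convergence requires |z|² < 1, hence R = 1.

R = 1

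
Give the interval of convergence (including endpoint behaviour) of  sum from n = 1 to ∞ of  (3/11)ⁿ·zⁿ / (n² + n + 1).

By the ratio test, |a_{n+1}/a_n| = [(n² + n + 1)/((n+1)² + (n+1) + 1)] · 3/11 → 3/11.
Convergence for |z| · 3/11 < 1, i.e. |z| < 11/3. So R = 11/3.
Endpoint z = 11/3: the series is dominated by a constant times Σ 1/n², which converges (p = 2 > 1).
Check z = -11/3: the terms are on the order of 1/n², so the series converges absolutely by comparison with the p-series (p = 2 > 1).

[-11/3, 11/3]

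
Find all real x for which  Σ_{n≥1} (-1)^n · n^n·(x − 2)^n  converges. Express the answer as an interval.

{2}

By the Cauchy root test, |a_n|^(1/n) = n → ∞.
The root grows without bound, so R = 0 (convergence only at x = 2).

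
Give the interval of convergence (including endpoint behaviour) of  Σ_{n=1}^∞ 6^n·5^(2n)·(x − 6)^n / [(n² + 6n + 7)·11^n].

Ratio test: |a_{n+1}/a_n| = [(n² + 6n + 7)/((n+1)² + 6(n+1) + 7)] · 6·25/11 → 150/11 as n → ∞.
The series converges when 150/11 · |x − 6| < 1, giving R = 11/150.
Check x = 911/150: the terms are on the order of 1/n², so the series converges absolutely by comparison with the p-series (p = 2 > 1).
Check x = 889/150: the series is dominated by a constant times Σ 1/n², which converges (p = 2 > 1).

[889/150, 911/150]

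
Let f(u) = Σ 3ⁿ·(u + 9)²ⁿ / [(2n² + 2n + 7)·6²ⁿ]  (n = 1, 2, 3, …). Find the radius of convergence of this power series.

By the ratio test, |a_{n+1}/a_n| = [(2n² + 2n + 7)/(2(n+1)² + 2(n+1) + 7)] · 3/36 → 1/12.
Since the exponent of (u + 9) increases by 2 each term, convergence requires |u + 9|² < 12, hence R = 2√3.

R = 2√3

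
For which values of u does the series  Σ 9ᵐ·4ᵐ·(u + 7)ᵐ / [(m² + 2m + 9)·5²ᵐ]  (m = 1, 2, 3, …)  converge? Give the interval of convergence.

Ratio test: |a_{m+1}/a_m| = [(m² + 2m + 9)/((m+1)² + 2(m+1) + 9)] · 9·4/25 → 36/25 as m → ∞.
Hence the series converges for |u + 7| < 1/(36/25) = 25/36, so the radius of convergence is 25/36.
When u = -227/36, the terms are on the order of 1/m², so the series converges absolutely by comparison with the p-series (p = 2 > 1).
When u = -277/36, the series is dominated by a constant times Σ 1/m², which converges (p = 2 > 1).

[-277/36, -227/36]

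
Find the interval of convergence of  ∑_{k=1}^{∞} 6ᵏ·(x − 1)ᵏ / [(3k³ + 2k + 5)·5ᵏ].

[1/6, 11/6]

The ratio of consecutive coefficients is [(3k³ + 2k + 5)/(3(k+1)³ + 2(k+1) + 5)] · 6/5 → 6/5.
Thus R = 1/(6/5) = 5/6.
Endpoint x = 11/6: the terms are on the order of 1/k³, so the series converges absolutely by comparison with the p-series (p = 3 > 1).
When x = 1/6, the series is dominated by a constant times Σ 1/k³, which converges (p = 3 > 1).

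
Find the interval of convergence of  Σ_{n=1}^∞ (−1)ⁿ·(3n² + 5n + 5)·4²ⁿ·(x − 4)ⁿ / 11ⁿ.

By the ratio test, |a_{n+1}/a_n| = [(3(n+1)² + 5(n+1) + 5)/(3n² + 5n + 5)] · 16/11 → 16/11.
The series converges when 16/11 · |x − 4| < 1, giving R = 11/16.
When x = 75/16, the terms have absolute value of order n², which does not tend to 0, so the series diverges by the divergence test.
When x = 53/16, the terms do not tend to 0, so the series diverges.

(53/16, 75/16)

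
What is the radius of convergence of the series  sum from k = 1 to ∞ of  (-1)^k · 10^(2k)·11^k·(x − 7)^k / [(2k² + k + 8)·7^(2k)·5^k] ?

R = 49/220

Ratio test: |a_{k+1}/a_k| = [(2k² + k + 8)/(2(k+1)² + (k+1) + 8)] · 100·11/(49·5) → 220/49 as k → ∞.
Thus R = 1/(220/49) = 49/220.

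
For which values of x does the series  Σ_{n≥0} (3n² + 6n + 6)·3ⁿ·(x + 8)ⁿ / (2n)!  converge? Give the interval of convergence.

(−∞, ∞)

By the ratio test, |a_{n+1}/a_n| = (3(n+1)² + 6(n+1) + 6)/(3n² + 6n + 6) · 3 · 1/[(2n+1)·(2n+2)] → 0.
Since the limit is 0 < 1 for every x, the series converges on all of ℝ and R = ∞.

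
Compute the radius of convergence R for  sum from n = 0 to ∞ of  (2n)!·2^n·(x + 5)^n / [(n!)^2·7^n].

R = 7/8

Apply the ratio test: |a_{n+1}| / |a_n| = (2n+1)·(2n+2)/(n+1)² · 2/7, which tends to 8/7 as n → ∞.
Hence the series converges for |x + 5| < 1/(8/7) = 7/8, so the radius of convergence is 7/8.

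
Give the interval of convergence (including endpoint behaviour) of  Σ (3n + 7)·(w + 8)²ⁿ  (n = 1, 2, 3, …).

The ratio of consecutive coefficients is (3(n+1) + 7)/(3n + 7) → 1.
Since the exponent of (w + 8) increases by 2 each term, convergence requires |w + 8|² < 1, hence R = 1.
When w = -7, the terms have absolute value of order n, which does not tend to 0, so the series diverges by the divergence test.
When w = -9, the n-th term does not approach 0; divergence by the term test.

(-9, -7)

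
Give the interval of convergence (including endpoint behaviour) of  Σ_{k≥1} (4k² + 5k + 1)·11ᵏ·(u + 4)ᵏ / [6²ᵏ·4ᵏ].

Apply the ratio test: |a_{k+1}| / |a_k| = [(4(k+1)² + 5(k+1) + 1)/(4k² + 5k + 1)] · 11/(36·4), which tends to 11/144 as k → ∞.
Hence the series converges for |u + 4| < 1/(11/144) = 144/11, so the radius of convergence is 144/11.
When u = 100/11, the terms have absolute value of order k², which does not tend to 0, so the series diverges by the divergence test.
Check u = -188/11: the k-th term does not approach 0; divergence by the term test.

(-188/11, 100/11)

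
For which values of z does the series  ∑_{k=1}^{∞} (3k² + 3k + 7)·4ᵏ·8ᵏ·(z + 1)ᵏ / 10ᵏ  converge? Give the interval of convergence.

(-21/16, -11/16)

By the ratio test, |a_{k+1}/a_k| = [(3(k+1)² + 3(k+1) + 7)/(3k² + 3k + 7)] · 4·8/10 → 16/5.
The series converges when 16/5 · |z + 1| < 1, giving R = 5/16.
Check z = -11/16: the terms do not tend to 0, so the series diverges.
Check z = -21/16: the terms have absolute value of order k², which does not tend to 0, so the series diverges by the divergence test.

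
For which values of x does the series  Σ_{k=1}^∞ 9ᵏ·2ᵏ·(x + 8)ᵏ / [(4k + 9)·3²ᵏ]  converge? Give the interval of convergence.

[-17/2, -15/2)

The ratio of consecutive coefficients is [(4k + 9)/(4(k+1) + 9)] · 9·2/9 → 2.
Hence the series converges for |x + 8| < 1/(2) = 1/2, so the radius of convergence is 1/2.
Check x = -15/2: the terms behave like c/k; limit comparison with the harmonic series gives divergence.
When x = -17/2, convergence follows from the alternating series test (terms decrease monotonically to 0).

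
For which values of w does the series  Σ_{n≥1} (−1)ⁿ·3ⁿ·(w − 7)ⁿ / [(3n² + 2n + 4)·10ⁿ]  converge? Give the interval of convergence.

Ratio test: |a_{n+1}/a_n| = [(3n² + 2n + 4)/(3(n+1)² + 2(n+1) + 4)] · 3/10 → 3/10 as n → ∞.
Hence the series converges for |w − 7| < 1/(3/10) = 10/3, so the radius of convergence is 10/3.
Endpoint w = 31/3: the terms are on the order of 1/n², so the series converges absolutely by comparison with the p-series (p = 2 > 1).
Endpoint w = 11/3: the series is dominated by a constant times Σ 1/n², which converges (p = 2 > 1).

[11/3, 31/3]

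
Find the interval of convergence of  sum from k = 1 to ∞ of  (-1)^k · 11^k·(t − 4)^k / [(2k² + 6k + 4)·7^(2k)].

[-5/11, 93/11]

Apply the ratio test: |a_{k+1}| / |a_k| = [(2k² + 6k + 4)/(2(k+1)² + 6(k+1) + 4)] · 11/49, which tends to 11/49 as k → ∞.
Convergence for |t − 4| · 11/49 < 1, i.e. |t − 4| < 49/11. So R = 49/11.
Check t = 93/11: the terms are on the order of 1/k², so the series converges absolutely by comparison with the p-series (p = 2 > 1).
Endpoint t = -5/11: the series is dominated by a constant times Σ 1/k², which converges (p = 2 > 1).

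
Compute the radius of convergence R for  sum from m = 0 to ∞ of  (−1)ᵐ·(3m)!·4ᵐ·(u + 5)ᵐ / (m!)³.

R = 1/108

Apply the ratio test: |a_{m+1}| / |a_m| = (3m+1)·(3m+2)·(3m+3)/(m+1)³ · 4, which tends to 108 as m → ∞.
Thus R = 1/(108) = 1/108.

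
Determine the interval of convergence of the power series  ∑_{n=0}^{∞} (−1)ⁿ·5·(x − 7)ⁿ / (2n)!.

(−∞, ∞)

Ratio test: |a_{n+1}/a_n| = 5/5 · 1/[(2n+1)·(2n+2)] → 0 as n → ∞.
The ratio tends to 0 regardless of x, hence R = ∞.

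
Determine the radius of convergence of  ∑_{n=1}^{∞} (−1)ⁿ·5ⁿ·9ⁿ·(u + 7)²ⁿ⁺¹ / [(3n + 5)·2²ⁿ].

Ratio test: |a_{n+1}/a_n| = [(3n + 5)/(3(n+1) + 5)] · 5·9/4 → 45/4 as n → ∞.
Successive powers of (u + 7) differ by 2, so the series converges when |u + 7|² · 45/4 < 1, i.e. |u + 7| < √(4/45). So R = 2√5/15.

R = 2√5/15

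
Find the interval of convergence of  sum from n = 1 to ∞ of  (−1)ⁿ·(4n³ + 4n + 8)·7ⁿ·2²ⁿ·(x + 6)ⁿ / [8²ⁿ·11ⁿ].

(-218/7, 134/7)

The ratio of consecutive coefficients is [(4(n+1)³ + 4(n+1) + 8)/(4n³ + 4n + 8)] · 7·4/(64·11) → 7/176.
Thus R = 1/(7/176) = 176/7.
Endpoint x = 134/7: the terms have absolute value of order n³, which does not tend to 0, so the series diverges by the divergence test.
At x = -218/7: the terms do not tend to 0, so the series diverges.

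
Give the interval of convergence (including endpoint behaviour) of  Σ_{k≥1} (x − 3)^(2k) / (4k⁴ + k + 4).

Ratio test: |a_{k+1}/a_k| = (4k⁴ + k + 4)/(4(k+1)⁴ + (k+1) + 4) → 1 as k → ∞.
Successive powers of (x − 3) differ by 2, so the series converges when |x − 3|² · 1 < 1, i.e. |x − 3| < √(1) = 1. So R = 1.
At x = 4: the series is dominated by a constant times Σ 1/k⁴, which converges (p = 4 > 1).
When x = 2, absolute convergence follows by limit comparison with Σ 1/k⁴.

[2, 4]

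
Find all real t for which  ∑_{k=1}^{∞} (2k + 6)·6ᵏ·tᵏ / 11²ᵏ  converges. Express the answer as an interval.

(-121/6, 121/6)

Apply the ratio test: |a_{k+1}| / |a_k| = [(2(k+1) + 6)/(2k + 6)] · 6/121, which tends to 6/121 as k → ∞.
Thus R = 1/(6/121) = 121/6.
Endpoint t = 121/6: the terms have absolute value of order k, which does not tend to 0, so the series diverges by the divergence test.
When t = -121/6, the k-th term does not approach 0; divergence by the term test.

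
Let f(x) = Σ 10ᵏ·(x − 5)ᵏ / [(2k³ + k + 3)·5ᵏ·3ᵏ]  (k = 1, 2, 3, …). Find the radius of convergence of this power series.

R = 3/2

Ratio test: |a_{k+1}/a_k| = [(2k³ + k + 3)/(2(k+1)³ + (k+1) + 3)] · 10/(5·3) → 2/3 as k → ∞.
Thus R = 1/(2/3) = 3/2.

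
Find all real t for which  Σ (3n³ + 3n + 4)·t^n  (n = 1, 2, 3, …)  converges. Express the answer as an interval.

(-1, 1)

Apply the ratio test: |a_{n+1}| / |a_n| = (3(n+1)³ + 3(n+1) + 4)/(3n³ + 3n + 4), which tends to 1 as n → ∞.
Hence R = 1.
Endpoint t = 1: the terms do not tend to 0, so the series diverges.
Check t = -1: the terms have absolute value of order n³, which does not tend to 0, so the series diverges by the divergence test.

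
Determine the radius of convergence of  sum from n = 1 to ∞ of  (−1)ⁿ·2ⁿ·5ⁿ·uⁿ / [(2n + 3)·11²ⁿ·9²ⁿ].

R = 9801/10

Ratio test: |a_{n+1}/a_n| = [(2n + 3)/(2(n+1) + 3)] · 2·5/(121·81) → 10/9801 as n → ∞.
Convergence for |u| · 10/9801 < 1, i.e. |u| < 9801/10. So R = 9801/10.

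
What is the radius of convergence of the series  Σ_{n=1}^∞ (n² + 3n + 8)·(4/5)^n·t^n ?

Apply the ratio test: |a_{n+1}| / |a_n| = [((n+1)² + 3(n+1) + 8)/(n² + 3n + 8)] · 4/5, which tends to 4/5 as n → ∞.
Thus R = 1/(4/5) = 5/4.

R = 5/4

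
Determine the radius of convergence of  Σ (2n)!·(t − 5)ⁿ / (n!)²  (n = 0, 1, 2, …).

Ratio test: |a_{n+1}/a_n| = (2n+1)·(2n+2)/(n+1)² → 4 as n → ∞.
Hence the series converges for |t − 5| < 1/(4) = 1/4, so the radius of convergence is 1/4.

R = 1/4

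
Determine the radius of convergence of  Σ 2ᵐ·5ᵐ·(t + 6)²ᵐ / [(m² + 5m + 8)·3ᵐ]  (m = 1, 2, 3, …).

By the ratio test, |a_{m+1}/a_m| = [(m² + 5m + 8)/((m+1)² + 5(m+1) + 8)] · 2·5/3 → 10/3.
Writing y = (t + 6)², the series in y has radius 3/10, so |t + 6| < √(3/10) and R = √30/10.

R = √30/10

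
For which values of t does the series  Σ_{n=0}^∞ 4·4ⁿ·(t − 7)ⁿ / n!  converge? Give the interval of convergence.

Ratio test: |a_{n+1}/a_n| = 4/4 · 4 · 1/(n+1) → 0 as n → ∞.
The ratio tends to 0 regardless of t, hence R = ∞.

(−∞, ∞)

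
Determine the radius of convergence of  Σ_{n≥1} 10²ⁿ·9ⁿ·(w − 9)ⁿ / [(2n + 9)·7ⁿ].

Apply the ratio test: |a_{n+1}| / |a_n| = [(2n + 9)/(2(n+1) + 9)] · 100·9/7, which tends to 900/7 as n → ∞.
Hence the series converges for |w − 9| < 1/(900/7) = 7/900, so the radius of convergence is 7/900.

R = 7/900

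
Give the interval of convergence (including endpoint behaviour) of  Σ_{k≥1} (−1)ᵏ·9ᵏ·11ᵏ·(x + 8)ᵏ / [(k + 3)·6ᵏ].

Ratio test: |a_{k+1}/a_k| = [(k + 3)/((k+1) + 3)] · 9·11/6 → 33/2 as k → ∞.
Convergence for |x + 8| · 33/2 < 1, i.e. |x + 8| < 2/33. So R = 2/33.
When x = -262/33, the terms alternate in sign and decrease monotonically to 0 in absolute value (size ~ c/k), so the alternating series test gives convergence.
Endpoint x = -266/33: comparison with the harmonic series Σ 1/k shows the series diverges.

(-266/33, -262/33]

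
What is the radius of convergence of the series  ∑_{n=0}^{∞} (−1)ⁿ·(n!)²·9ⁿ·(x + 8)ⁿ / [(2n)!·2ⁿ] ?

By the ratio test, |a_{n+1}/a_n| = (n+1)²/[(2n+1)·(2n+2)] · 9/2 → 9/8.
Convergence for |x + 8| · 9/8 < 1, i.e. |x + 8| < 8/9. So R = 8/9.

R = 8/9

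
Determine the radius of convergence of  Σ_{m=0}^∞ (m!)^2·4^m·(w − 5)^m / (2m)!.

R = 1

Ratio test: |a_{m+1}/a_m| = (m+1)²/[(2m+1)·(2m+2)] · 4 → 1 as m → ∞.
Convergence for |w − 5| < 1, so R = 1.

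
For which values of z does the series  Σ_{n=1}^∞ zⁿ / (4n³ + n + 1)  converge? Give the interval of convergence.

[-1, 1]

The ratio of consecutive coefficients is (4n³ + n + 1)/(4(n+1)³ + (n+1) + 1) → 1.
So the series converges when |z| < 1 and diverges when |z| > 1; R = 1.
Endpoint z = 1: absolute convergence follows by limit comparison with Σ 1/n³.
When z = -1, absolute convergence follows by limit comparison with Σ 1/n³.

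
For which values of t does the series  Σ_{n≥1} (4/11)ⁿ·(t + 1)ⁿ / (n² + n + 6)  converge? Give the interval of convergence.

The ratio of consecutive coefficients is [(n² + n + 6)/((n+1)² + (n+1) + 6)] · 4/11 → 4/11.
The series converges when 4/11 · |t + 1| < 1, giving R = 11/4.
At t = 7/4: absolute convergence follows by limit comparison with Σ 1/n².
At t = -15/4: the terms are on the order of 1/n², so the series converges absolutely by comparison with the p-series (p = 2 > 1).

[-15/4, 7/4]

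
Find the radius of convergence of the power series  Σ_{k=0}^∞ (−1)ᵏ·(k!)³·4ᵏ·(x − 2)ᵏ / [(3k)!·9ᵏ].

R = 243/4

The ratio of consecutive coefficients is (k+1)³/[(3k+1)·(3k+2)·(3k+3)] · 4/9 → 4/243.
Convergence for |x − 2| · 4/243 < 1, i.e. |x − 2| < 243/4. So R = 243/4.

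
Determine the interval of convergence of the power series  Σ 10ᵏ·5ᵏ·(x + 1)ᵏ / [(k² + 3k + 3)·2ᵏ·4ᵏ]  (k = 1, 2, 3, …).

The ratio of consecutive coefficients is [(k² + 3k + 3)/((k+1)² + 3(k+1) + 3)] · 10·5/(2·4) → 25/4.
Thus R = 1/(25/4) = 4/25.
At x = -21/25: absolute convergence follows by limit comparison with Σ 1/k².
At x = -29/25: the terms are on the order of 1/k², so the series converges absolutely by comparison with the p-series (p = 2 > 1).

[-29/25, -21/25]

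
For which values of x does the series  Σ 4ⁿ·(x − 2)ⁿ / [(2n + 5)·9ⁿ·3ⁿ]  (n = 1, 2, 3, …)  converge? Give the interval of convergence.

The ratio of consecutive coefficients is [(2n + 5)/(2(n+1) + 5)] · 4/(9·3) → 4/27.
Thus R = 1/(4/27) = 27/4.
Endpoint x = 35/4: comparison with the harmonic series Σ 1/n shows the series diverges.
At x = -19/4: an alternating series whose terms decrease to 0 in absolute value, so it converges by the Leibniz criterion.

[-19/4, 35/4)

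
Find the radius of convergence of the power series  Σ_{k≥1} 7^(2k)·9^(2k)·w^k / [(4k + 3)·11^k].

Apply the ratio test: |a_{k+1}| / |a_k| = [(4k + 3)/(4(k+1) + 3)] · 49·81/11, which tends to 3969/11 as k → ∞.
Thus R = 1/(3969/11) = 11/3969.

R = 11/3969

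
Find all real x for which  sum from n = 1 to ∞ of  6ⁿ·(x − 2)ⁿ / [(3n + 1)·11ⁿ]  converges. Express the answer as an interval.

By the ratio test, |a_{n+1}/a_n| = [(3n + 1)/(3(n+1) + 1)] · 6/11 → 6/11.
Convergence for |x − 2| · 6/11 < 1, i.e. |x − 2| < 11/6. So R = 11/6.
When x = 23/6, comparison with the harmonic series Σ 1/n shows the series diverges.
At x = 1/6: an alternating series whose terms decrease to 0 in absolute value, so it converges by the Leibniz criterion.

[1/6, 23/6)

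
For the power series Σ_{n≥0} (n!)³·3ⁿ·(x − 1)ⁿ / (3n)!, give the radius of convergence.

The ratio of consecutive coefficients is (n+1)³/[(3n+1)·(3n+2)·(3n+3)] · 3 → 1/9.
Convergence for |x − 1| · 1/9 < 1, i.e. |x − 1| < 9. So R = 9.

R = 9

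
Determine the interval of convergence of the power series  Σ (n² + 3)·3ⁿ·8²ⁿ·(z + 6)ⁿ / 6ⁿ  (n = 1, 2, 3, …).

The ratio of consecutive coefficients is [((n+1)² + 3)/(n² + 3)] · 3·64/6 → 32.
Convergence for |z + 6| · 32 < 1, i.e. |z + 6| < 1/32. So R = 1/32.
Check z = -191/32: the terms have absolute value of order n², which does not tend to 0, so the series diverges by the divergence test.
Endpoint z = -193/32: the terms have absolute value of order n², which does not tend to 0, so the series diverges by the divergence test.

(-193/32, -191/32)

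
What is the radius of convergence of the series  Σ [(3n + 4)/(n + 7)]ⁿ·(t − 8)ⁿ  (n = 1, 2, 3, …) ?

Applying the root test, |a_n|^(1/n) = (3n + 4)/(n + 7) → 3.
The series converges when 3 · |t − 8| < 1, giving R = 1/3.

R = 1/3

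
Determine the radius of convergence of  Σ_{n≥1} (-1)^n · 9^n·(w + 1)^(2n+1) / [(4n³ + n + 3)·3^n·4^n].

Apply the ratio test: |a_{n+1}| / |a_n| = [(4n³ + n + 3)/(4(n+1)³ + (n+1) + 3)] · 9/(3·4), which tends to 3/4 as n → ∞.
Since the exponent of (w + 1) increases by 2 each term, convergence requires |w + 1|² < 4/3, hence R = 2√3/3.

R = 2√3/3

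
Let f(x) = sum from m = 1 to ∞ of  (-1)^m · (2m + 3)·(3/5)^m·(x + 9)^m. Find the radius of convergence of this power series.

Apply the ratio test: |a_{m+1}| / |a_m| = [(2(m+1) + 3)/(2m + 3)] · 3/5, which tends to 3/5 as m → ∞.
Convergence for |x + 9| · 3/5 < 1, i.e. |x + 9| < 5/3. So R = 5/3.

R = 5/3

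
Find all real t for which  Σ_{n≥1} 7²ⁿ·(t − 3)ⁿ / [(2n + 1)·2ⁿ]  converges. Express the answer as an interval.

[145/49, 149/49)

The ratio of consecutive coefficients is [(2n + 1)/(2(n+1) + 1)] · 49/2 → 49/2.
The series converges when 49/2 · |t − 3| < 1, giving R = 2/49.
Check t = 149/49: the terms behave like c/n; limit comparison with the harmonic series gives divergence.
At t = 145/49: an alternating series whose terms decrease to 0 in absolute value, so it converges by the Leibniz criterion.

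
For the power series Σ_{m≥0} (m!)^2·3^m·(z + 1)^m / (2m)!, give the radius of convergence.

The ratio of consecutive coefficients is (m+1)²/[(2m+1)·(2m+2)] · 3 → 3/4.
Thus R = 1/(3/4) = 4/3.

R = 4/3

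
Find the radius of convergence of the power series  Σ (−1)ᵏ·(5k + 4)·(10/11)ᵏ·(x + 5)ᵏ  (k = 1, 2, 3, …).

R = 11/10

Apply the ratio test: |a_{k+1}| / |a_k| = [(5(k+1) + 4)/(5k + 4)] · 10/11, which tends to 10/11 as k → ∞.
Thus R = 1/(10/11) = 11/10.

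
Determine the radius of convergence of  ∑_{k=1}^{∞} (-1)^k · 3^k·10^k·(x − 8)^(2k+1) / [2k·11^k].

R = √330/30

By the ratio test, |a_{k+1}/a_k| = [2k/2(k+1)] · 3·10/11 → 30/11.
Successive powers of (x − 8) differ by 2, so the series converges when |x − 8|² · 30/11 < 1, i.e. |x − 8| < √(11/30). So R = √330/30.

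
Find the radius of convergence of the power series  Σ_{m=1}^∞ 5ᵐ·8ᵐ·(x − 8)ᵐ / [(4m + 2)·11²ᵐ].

R = 121/40

By the ratio test, |a_{m+1}/a_m| = [(4m + 2)/(4(m+1) + 2)] · 5·8/121 → 40/121.
Convergence for |x − 8| · 40/121 < 1, i.e. |x − 8| < 121/40. So R = 121/40.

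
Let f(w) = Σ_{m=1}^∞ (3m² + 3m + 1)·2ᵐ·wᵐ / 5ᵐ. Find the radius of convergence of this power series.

R = 5/2

Ratio test: |a_{m+1}/a_m| = [(3(m+1)² + 3(m+1) + 1)/(3m² + 3m + 1)] · 2/5 → 2/5 as m → ∞.
The series converges when 2/5 · |w| < 1, giving R = 5/2.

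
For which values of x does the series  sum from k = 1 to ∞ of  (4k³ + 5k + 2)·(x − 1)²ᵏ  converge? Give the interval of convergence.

Ratio test: |a_{k+1}/a_k| = (4(k+1)³ + 5(k+1) + 2)/(4k³ + 5k + 2) → 1 as k → ∞.
Since the exponent of (x − 1) increases by 2 each term, convergence requires |x − 1|² < 1, hence R = 1.
Endpoint x = 2: the k-th term does not approach 0; divergence by the term test.
Endpoint x = 0: the terms have absolute value of order k³, which does not tend to 0, so the series diverges by the divergence test.

(0, 2)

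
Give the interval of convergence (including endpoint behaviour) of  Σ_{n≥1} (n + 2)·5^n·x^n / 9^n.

(-9/5, 9/5)

Apply the ratio test: |a_{n+1}| / |a_n| = [((n+1) + 2)/(n + 2)] · 5/9, which tends to 5/9 as n → ∞.
Hence the series converges for |x| < 1/(5/9) = 9/5, so the radius of convergence is 9/5.
Endpoint x = 9/5: the terms have absolute value of order n, which does not tend to 0, so the series diverges by the divergence test.
At x = -9/5: the terms have absolute value of order n, which does not tend to 0, so the series diverges by the divergence test.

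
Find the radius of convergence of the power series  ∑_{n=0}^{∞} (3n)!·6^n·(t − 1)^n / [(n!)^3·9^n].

Ratio test: |a_{n+1}/a_n| = (3n+1)·(3n+2)·(3n+3)/(n+1)³ · 6/9 → 18 as n → ∞.
Thus R = 1/(18) = 1/18.

R = 1/18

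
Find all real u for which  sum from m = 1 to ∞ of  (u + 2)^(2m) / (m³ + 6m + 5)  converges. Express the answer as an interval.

[-3, -1]

Apply the ratio test: |a_{m+1}| / |a_m| = (m³ + 6m + 5)/((m+1)³ + 6(m+1) + 5), which tends to 1 as m → ∞.
Since the exponent of (u + 2) increases by 2 each term, convergence requires |u + 2|² < 1, hence R = 1.
At u = -1: absolute convergence follows by limit comparison with Σ 1/m³.
When u = -3, the terms are on the order of 1/m³, so the series converges absolutely by comparison with the p-series (p = 3 > 1).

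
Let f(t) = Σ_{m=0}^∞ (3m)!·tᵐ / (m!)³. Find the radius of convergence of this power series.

By the ratio test, |a_{m+1}/a_m| = (3m+1)·(3m+2)·(3m+3)/(m+1)³ → 27.
Thus R = 1/(27) = 1/27.

R = 1/27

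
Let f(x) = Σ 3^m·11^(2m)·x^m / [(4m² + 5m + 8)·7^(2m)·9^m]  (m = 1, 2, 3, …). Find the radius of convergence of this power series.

By the ratio test, |a_{m+1}/a_m| = [(4m² + 5m + 8)/(4(m+1)² + 5(m+1) + 8)] · 3·121/(49·9) → 121/147.
Thus R = 1/(121/147) = 147/121.

R = 147/121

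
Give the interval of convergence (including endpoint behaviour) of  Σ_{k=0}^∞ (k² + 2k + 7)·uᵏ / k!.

(−∞, ∞)

Apply the ratio test: |a_{k+1}| / |a_k| = ((k+1)² + 2(k+1) + 7)/(k² + 2k + 7) · 1/(k+1), which tends to 0 as k → ∞.
The limit is 0, so the series converges for all u; R = ∞.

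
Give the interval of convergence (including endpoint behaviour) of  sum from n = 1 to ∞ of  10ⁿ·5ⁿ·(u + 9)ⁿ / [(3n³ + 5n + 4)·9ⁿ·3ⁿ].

[-477/50, -423/50]

By the ratio test, |a_{n+1}/a_n| = [(3n³ + 5n + 4)/(3(n+1)³ + 5(n+1) + 4)] · 10·5/(9·3) → 50/27.
The series converges when 50/27 · |u + 9| < 1, giving R = 27/50.
Endpoint u = -423/50: the series is dominated by a constant times Σ 1/n³, which converges (p = 3 > 1).
When u = -477/50, absolute convergence follows by limit comparison with Σ 1/n³.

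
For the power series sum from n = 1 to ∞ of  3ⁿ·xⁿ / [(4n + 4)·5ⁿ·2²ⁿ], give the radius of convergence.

Ratio test: |a_{n+1}/a_n| = [(4n + 4)/(4(n+1) + 4)] · 3/(5·4) → 3/20 as n → ∞.
Hence the series converges for |x| < 1/(3/20) = 20/3, so the radius of convergence is 20/3.

R = 20/3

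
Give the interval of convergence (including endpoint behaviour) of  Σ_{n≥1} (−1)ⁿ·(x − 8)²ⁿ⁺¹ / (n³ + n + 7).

Ratio test: |a_{n+1}/a_n| = (n³ + n + 7)/((n+1)³ + (n+1) + 7) → 1 as n → ∞.
Successive powers of (x − 8) differ by 2, so the series converges when |x − 8|² · 1 < 1, i.e. |x − 8| < √(1) = 1. So R = 1.
At x = 9: the terms are on the order of 1/n³, so the series converges absolutely by comparison with the p-series (p = 3 > 1).
When x = 7, the terms are on the order of 1/n³, so the series converges absolutely by comparison with the p-series (p = 3 > 1).

[7, 9]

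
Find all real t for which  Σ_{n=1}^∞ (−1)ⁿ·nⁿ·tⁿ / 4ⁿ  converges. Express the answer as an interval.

Root test: |a_n|^(1/n) = n/4 → ∞.
The root grows without bound, so R = 0 (convergence only at t = 0).

{0}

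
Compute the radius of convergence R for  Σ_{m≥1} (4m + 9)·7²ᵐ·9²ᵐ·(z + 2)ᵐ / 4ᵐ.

Apply the ratio test: |a_{m+1}| / |a_m| = [(4(m+1) + 9)/(4m + 9)] · 49·81/4, which tends to 3969/4 as m → ∞.
Hence the series converges for |z + 2| < 1/(3969/4) = 4/3969, so the radius of convergence is 4/3969.

R = 4/3969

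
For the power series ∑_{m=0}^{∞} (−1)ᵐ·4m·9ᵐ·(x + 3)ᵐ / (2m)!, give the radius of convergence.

The ratio of consecutive coefficients is 4(m+1)/4m · 9 · 1/[(2m+1)·(2m+2)] → 0.
Since the limit is 0 < 1 for every x, the series converges on all of ℝ and R = ∞.

R = ∞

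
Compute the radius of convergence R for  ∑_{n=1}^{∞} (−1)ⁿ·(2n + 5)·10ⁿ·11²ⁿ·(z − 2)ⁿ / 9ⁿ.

By the ratio test, |a_{n+1}/a_n| = [(2(n+1) + 5)/(2n + 5)] · 10·121/9 → 1210/9.
The series converges when 1210/9 · |z − 2| < 1, giving R = 9/1210.

R = 9/1210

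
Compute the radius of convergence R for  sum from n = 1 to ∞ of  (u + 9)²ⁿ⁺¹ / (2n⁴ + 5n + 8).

R = 1

Apply the ratio test: |a_{n+1}| / |a_n| = (2n⁴ + 5n + 8)/(2(n+1)⁴ + 5(n+1) + 8), which tends to 1 as n → ∞.
Since the exponent of (u + 9) increases by 2 each term, convergence requires |u + 9|² < 1, hence R = 1.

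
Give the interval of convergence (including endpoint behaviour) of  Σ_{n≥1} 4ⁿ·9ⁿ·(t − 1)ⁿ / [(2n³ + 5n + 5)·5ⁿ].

[31/36, 41/36]

The ratio of consecutive coefficients is [(2n³ + 5n + 5)/(2(n+1)³ + 5(n+1) + 5)] · 4·9/5 → 36/5.
Convergence for |t − 1| · 36/5 < 1, i.e. |t − 1| < 5/36. So R = 5/36.
Check t = 41/36: the terms are on the order of 1/n³, so the series converges absolutely by comparison with the p-series (p = 3 > 1).
Check t = 31/36: absolute convergence follows by limit comparison with Σ 1/n³.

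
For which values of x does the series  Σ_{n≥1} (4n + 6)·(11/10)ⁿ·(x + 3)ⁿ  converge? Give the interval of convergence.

(-43/11, -23/11)

By the ratio test, |a_{n+1}/a_n| = [(4(n+1) + 6)/(4n + 6)] · 11/10 → 11/10.
The series converges when 11/10 · |x + 3| < 1, giving R = 10/11.
At x = -23/11: the terms have absolute value of order n, which does not tend to 0, so the series diverges by the divergence test.
At x = -43/11: the terms do not tend to 0, so the series diverges.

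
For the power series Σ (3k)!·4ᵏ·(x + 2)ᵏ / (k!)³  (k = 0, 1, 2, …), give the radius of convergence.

R = 1/108

Ratio test: |a_{k+1}/a_k| = (3k+1)·(3k+2)·(3k+3)/(k+1)³ · 4 → 108 as k → ∞.
Thus R = 1/(108) = 1/108.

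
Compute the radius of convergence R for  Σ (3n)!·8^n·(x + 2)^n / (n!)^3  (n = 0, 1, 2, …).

R = 1/216

The ratio of consecutive coefficients is (3n+1)·(3n+2)·(3n+3)/(n+1)³ · 8 → 216.
The series converges when 216 · |x + 2| < 1, giving R = 1/216.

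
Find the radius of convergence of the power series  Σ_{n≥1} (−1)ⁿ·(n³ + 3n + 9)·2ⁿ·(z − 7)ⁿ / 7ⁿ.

R = 7/2

By the ratio test, |a_{n+1}/a_n| = [((n+1)³ + 3(n+1) + 9)/(n³ + 3n + 9)] · 2/7 → 2/7.
Convergence for |z − 7| · 2/7 < 1, i.e. |z − 7| < 7/2. So R = 7/2.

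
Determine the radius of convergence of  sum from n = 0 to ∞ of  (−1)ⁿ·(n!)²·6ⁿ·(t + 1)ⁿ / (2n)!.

Ratio test: |a_{n+1}/a_n| = (n+1)²/[(2n+1)·(2n+2)] · 6 → 3/2 as n → ∞.
Hence the series converges for |t + 1| < 1/(3/2) = 2/3, so the radius of convergence is 2/3.

R = 2/3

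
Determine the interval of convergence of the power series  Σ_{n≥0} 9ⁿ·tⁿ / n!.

Apply the ratio test: |a_{n+1}| / |a_n| = 9 · 1/(n+1), which tends to 0 as n → ∞.
The limit is 0, so the series converges for all t; R = ∞.

(−∞, ∞)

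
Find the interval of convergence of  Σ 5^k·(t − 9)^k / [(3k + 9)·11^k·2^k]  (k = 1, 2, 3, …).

[23/5, 67/5)

Ratio test: |a_{k+1}/a_k| = [(3k + 9)/(3(k+1) + 9)] · 5/(11·2) → 5/22 as k → ∞.
The series converges when 5/22 · |t − 9| < 1, giving R = 22/5.
Endpoint t = 67/5: comparison with the harmonic series Σ 1/k shows the series diverges.
Endpoint t = 23/5: an alternating series whose terms decrease to 0 in absolute value, so it converges by the Leibniz criterion.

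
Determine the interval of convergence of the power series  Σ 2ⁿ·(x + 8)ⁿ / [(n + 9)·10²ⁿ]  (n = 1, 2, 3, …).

The ratio of consecutive coefficients is [(n + 9)/((n+1) + 9)] · 2/100 → 1/50.
The series converges when 1/50 · |x + 8| < 1, giving R = 50.
When x = 42, the terms are asymptotic to a nonzero constant times 1/n, so the series diverges by limit comparison with Σ 1/n.
Check x = -58: the terms alternate in sign and decrease monotonically to 0 in absolute value (size ~ c/n), so the alternating series test gives convergence.

[-58, 42)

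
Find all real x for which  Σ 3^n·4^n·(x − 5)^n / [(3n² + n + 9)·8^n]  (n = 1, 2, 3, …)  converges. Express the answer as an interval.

[13/3, 17/3]

By the ratio test, |a_{n+1}/a_n| = [(3n² + n + 9)/(3(n+1)² + (n+1) + 9)] · 3·4/8 → 3/2.
Convergence for |x − 5| · 3/2 < 1, i.e. |x − 5| < 2/3. So R = 2/3.
Check x = 17/3: the terms are on the order of 1/n², so the series converges absolutely by comparison with the p-series (p = 2 > 1).
Check x = 13/3: absolute convergence follows by limit comparison with Σ 1/n².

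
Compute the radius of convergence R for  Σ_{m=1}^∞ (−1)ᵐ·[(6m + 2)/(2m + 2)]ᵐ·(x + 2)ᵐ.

R = 1/3

Applying the root test, |a_m|^(1/m) = (6m + 2)/(2m + 2) → 3.
The series converges when 3 · |x + 2| < 1, giving R = 1/3.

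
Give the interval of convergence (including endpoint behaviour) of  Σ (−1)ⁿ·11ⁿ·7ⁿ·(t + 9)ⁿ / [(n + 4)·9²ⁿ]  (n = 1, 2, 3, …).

Apply the ratio test: |a_{n+1}| / |a_n| = [(n + 4)/((n+1) + 4)] · 11·7/81, which tends to 77/81 as n → ∞.
Thus R = 1/(77/81) = 81/77.
Check t = -612/77: the terms alternate in sign and decrease monotonically to 0 in absolute value (size ~ c/n), so the alternating series test gives convergence.
At t = -774/77: comparison with the harmonic series Σ 1/n shows the series diverges.

(-774/77, -612/77]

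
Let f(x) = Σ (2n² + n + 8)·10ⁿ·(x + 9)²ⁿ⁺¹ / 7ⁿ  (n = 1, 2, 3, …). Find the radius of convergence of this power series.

Ratio test: |a_{n+1}/a_n| = [(2(n+1)² + (n+1) + 8)/(2n² + n + 8)] · 10/7 → 10/7 as n → ∞.
Successive powers of (x + 9) differ by 2, so the series converges when |x + 9|² · 10/7 < 1, i.e. |x + 9| < √(7/10). So R = √70/10.

R = √70/10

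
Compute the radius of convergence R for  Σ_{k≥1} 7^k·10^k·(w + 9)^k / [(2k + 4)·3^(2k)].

R = 9/70

The ratio of consecutive coefficients is [(2k + 4)/(2(k+1) + 4)] · 7·10/9 → 70/9.
Hence the series converges for |w + 9| < 1/(70/9) = 9/70, so the radius of convergence is 9/70.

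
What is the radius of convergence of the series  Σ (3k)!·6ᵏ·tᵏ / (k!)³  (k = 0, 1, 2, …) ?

By the ratio test, |a_{k+1}/a_k| = (3k+1)·(3k+2)·(3k+3)/(k+1)³ · 6 → 162.
Thus R = 1/(162) = 1/162.

R = 1/162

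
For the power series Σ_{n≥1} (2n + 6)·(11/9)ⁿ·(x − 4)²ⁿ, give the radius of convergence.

Ratio test: |a_{n+1}/a_n| = [(2(n+1) + 6)/(2n + 6)] · 11/9 → 11/9 as n → ∞.
Since the exponent of (x − 4) increases by 2 each term, convergence requires |x − 4|² < 9/11, hence R = 3√11/11.

R = 3√11/11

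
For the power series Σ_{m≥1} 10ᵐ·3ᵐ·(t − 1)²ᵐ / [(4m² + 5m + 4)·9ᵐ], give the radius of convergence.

R = √30/10

Apply the ratio test: |a_{m+1}| / |a_m| = [(4m² + 5m + 4)/(4(m+1)² + 5(m+1) + 4)] · 10·3/9, which tends to 10/3 as m → ∞.
Since the exponent of (t − 1) increases by 2 each term, convergence requires |t − 1|² < 3/10, hence R = √30/10.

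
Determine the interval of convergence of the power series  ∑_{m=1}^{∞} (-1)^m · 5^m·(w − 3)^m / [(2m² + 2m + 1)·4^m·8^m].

[-17/5, 47/5]

By the ratio test, |a_{m+1}/a_m| = [(2m² + 2m + 1)/(2(m+1)² + 2(m+1) + 1)] · 5/(4·8) → 5/32.
Convergence for |w − 3| · 5/32 < 1, i.e. |w − 3| < 32/5. So R = 32/5.
When w = 47/5, the terms are on the order of 1/m², so the series converges absolutely by comparison with the p-series (p = 2 > 1).
Check w = -17/5: the series is dominated by a constant times Σ 1/m², which converges (p = 2 > 1).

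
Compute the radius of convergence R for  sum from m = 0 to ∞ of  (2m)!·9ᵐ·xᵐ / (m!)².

Apply the ratio test: |a_{m+1}| / |a_m| = (2m+1)·(2m+2)/(m+1)² · 9, which tends to 36 as m → ∞.
The series converges when 36 · |x| < 1, giving R = 1/36.

R = 1/36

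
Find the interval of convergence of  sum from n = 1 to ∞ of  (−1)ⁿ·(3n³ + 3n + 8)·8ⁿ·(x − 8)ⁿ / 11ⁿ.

(53/8, 75/8)

The ratio of consecutive coefficients is [(3(n+1)³ + 3(n+1) + 8)/(3n³ + 3n + 8)] · 8/11 → 8/11.
Convergence for |x − 8| · 8/11 < 1, i.e. |x − 8| < 11/8. So R = 11/8.
Check x = 75/8: the terms have absolute value of order n³, which does not tend to 0, so the series diverges by the divergence test.
At x = 53/8: the n-th term does not approach 0; divergence by the term test.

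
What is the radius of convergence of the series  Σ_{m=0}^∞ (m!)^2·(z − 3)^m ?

R = 0

By the ratio test, |a_{m+1}/a_m| = (m+1)² → ∞.
Since the ratio → ∞, the series diverges for every z ≠ 3, and R = 0.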